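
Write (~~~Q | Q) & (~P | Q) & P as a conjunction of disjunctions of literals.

(~~~Q | Q) & (~P | Q) & P
≡ (~Q | Q) & (~P | Q) & P
≡ (~P | Q) & P

(~P | Q) & P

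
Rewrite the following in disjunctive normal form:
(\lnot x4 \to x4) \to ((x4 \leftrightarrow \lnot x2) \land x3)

\lnot x4 \lor (\lnot x2 \land x4 \land x3)

(\lnot x4 \to x4) \to ((x4 \leftrightarrow \lnot x2) \land x3)
≡ \lnot (\lnot x4 \to x4) \lor ((x4 \leftrightarrow \lnot x2) \land x3)   [eliminate \to]
≡ \lnot (\lnot \lnot x4 \lor x4) \lor ((x4 \leftrightarrow \lnot x2) \land x3)   [eliminate \to]
≡ \lnot (\lnot \lnot x4 \lor x4) \lor ((x4 \to \lnot x2) \land (\lnot x2 \to x4) \land x3)   [eliminate \leftrightarrow]
≡ \lnot (\lnot \lnot x4 \lor x4) \lor ((\lnot x4 \lor \lnot x2) \land (\lnot x2 \to x4) \land x3)   [eliminate \to]
≡ \lnot (\lnot \lnot x4 \lor x4) \lor ((\lnot x4 \lor \lnot x2) \land (\lnot \lnot x2 \lor x4) \land x3)   [eliminate \to]
≡ (\lnot \lnot \lnot x4 \land \lnot x4) \lor ((\lnot x4 \lor \lnot x2) \land (\lnot \lnot x2 \lor x4) \land x3)   [De Morgan]
≡ (\lnot x4 \land \lnot x4) \lor ((\lnot x4 \lor \lnot x2) \land (\lnot \lnot x2 \lor x4) \land x3)   [double negation]
≡ (\lnot x4 \land \lnot x4) \lor ((\lnot x4 \lor \lnot x2) \land (x2 \lor x4) \land x3)   [double negation]
≡ (\lnot x4 \land \lnot x4) \lor (\lnot x4 \land x2 \land x3) \lor (\lnot x4 \land x4 \land x3) \lor (\lnot x2 \land x2 \land x3) \lor (\lnot x2 \land x4 \land x3)   [distribute \land over \lor]
≡ \lnot x4 \lor (\lnot x2 \land x4 \land x3)   [simplify]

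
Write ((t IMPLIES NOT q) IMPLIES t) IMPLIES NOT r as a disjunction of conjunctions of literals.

NOT t OR NOT r

((t IMPLIES NOT q) IMPLIES t) IMPLIES NOT r
= NOT ((t IMPLIES NOT q) IMPLIES t) OR NOT r   [eliminate IMPLIES]
= NOT (NOT (t IMPLIES NOT q) OR t) OR NOT r   [eliminate IMPLIES]
= NOT (NOT (NOT t OR NOT q) OR t) OR NOT r   [eliminate IMPLIES]
= (NOT NOT (NOT t OR NOT q) AND NOT t) OR NOT r   [De Morgan]
= ((NOT t OR NOT q) AND NOT t) OR NOT r   [double negation]
= (NOT t AND NOT t) OR (NOT q AND NOT t) OR NOT r   [distribute AND over OR]
= NOT t OR NOT r   [simplify]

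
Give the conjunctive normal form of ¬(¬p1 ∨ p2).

p1 ∧ ¬p2

¬(¬p1 ∨ p2)
≡ ¬¬p1 ∧ ¬p2   — De Morgan
≡ p1 ∧ ¬p2   — double negation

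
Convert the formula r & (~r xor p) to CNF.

r & (~r | p)

r & (~r xor p)
⇔ r & (~r | p) & ~(~r & p)   [expand xor]
⇔ r & (~r | p) & (~~r | ~p)   [De Morgan]
⇔ r & (~r | p) & (r | ~p)   [double negation]
⇔ r & (~r | p)   [simplify]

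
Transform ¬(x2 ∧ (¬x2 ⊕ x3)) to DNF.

¬x2 ∨ (x2 ∧ ¬x3)

¬(x2 ∧ (¬x2 ⊕ x3))
≡ ¬(x2 ∧ ((¬x2 ∧ ¬x3) ∨ (¬¬x2 ∧ x3)))   [expand ⊕]
≡ ¬x2 ∨ ¬((¬x2 ∧ ¬x3) ∨ (¬¬x2 ∧ x3))   [De Morgan]
≡ ¬x2 ∨ (¬(¬x2 ∧ ¬x3) ∧ ¬(¬¬x2 ∧ x3))   [De Morgan]
≡ ¬x2 ∨ ((¬¬x2 ∨ ¬¬x3) ∧ ¬(¬¬x2 ∧ x3))   [De Morgan]
≡ ¬x2 ∨ ((x2 ∨ ¬¬x3) ∧ ¬(¬¬x2 ∧ x3))   [double negation]
≡ ¬x2 ∨ ((x2 ∨ x3) ∧ ¬(¬¬x2 ∧ x3))   [double negation]
≡ ¬x2 ∨ ((x2 ∨ x3) ∧ (¬¬¬x2 ∨ ¬x3))   [De Morgan]
≡ ¬x2 ∨ ((x2 ∨ x3) ∧ (¬x2 ∨ ¬x3))   [double negation]
≡ ¬x2 ∨ (x2 ∧ ¬x2) ∨ (x2 ∧ ¬x3) ∨ (x3 ∧ ¬x2) ∨ (x3 ∧ ¬x3)   [distribute ∧ over ∨]
≡ ¬x2 ∨ (x2 ∧ ¬x3)   [simplify]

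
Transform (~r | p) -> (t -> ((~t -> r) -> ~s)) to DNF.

(r & ~p) | ~t | ~s

(~r | p) -> (t -> ((~t -> r) -> ~s))
≡ ~(~r | p) | (t -> ((~t -> r) -> ~s))   — eliminate ->
≡ ~(~r | p) | ~t | ((~t -> r) -> ~s)   — eliminate ->
≡ ~(~r | p) | ~t | ~(~t -> r) | ~s   — eliminate ->
≡ ~(~r | p) | ~t | ~(~~t | r) | ~s   — eliminate ->
≡ (~~r & ~p) | ~t | ~(~~t | r) | ~s   — De Morgan
≡ (r & ~p) | ~t | ~(~~t | r) | ~s   — double negation
≡ (r & ~p) | ~t | (~~~t & ~r) | ~s   — De Morgan
≡ (r & ~p) | ~t | (~t & ~r) | ~s   — double negation
≡ (r & ~p) | ~t | ~s   — simplify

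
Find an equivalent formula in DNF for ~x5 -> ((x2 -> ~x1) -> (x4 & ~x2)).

~x5 -> ((x2 -> ~x1) -> (x4 & ~x2))
= ~~x5 | ((x2 -> ~x1) -> (x4 & ~x2))   [eliminate ->]
= ~~x5 | ~(x2 -> ~x1) | (x4 & ~x2)   [eliminate ->]
= ~~x5 | ~(~x2 | ~x1) | (x4 & ~x2)   [eliminate ->]
= x5 | ~(~x2 | ~x1) | (x4 & ~x2)   [double negation]
= x5 | (~~x2 & ~~x1) | (x4 & ~x2)   [De Morgan]
= x5 | (x2 & ~~x1) | (x4 & ~x2)   [double negation]
= x5 | (x2 & x1) | (x4 & ~x2)   [double negation]

x5 | (x2 & x1) | (x4 & ~x2)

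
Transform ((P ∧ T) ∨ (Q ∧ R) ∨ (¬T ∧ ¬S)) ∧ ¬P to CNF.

(P ∨ Q ∨ ¬T) ∧ (P ∨ Q ∨ ¬S) ∧ (P ∨ R ∨ ¬T) ∧ (P ∨ R ∨ ¬S) ∧ (T ∨ Q ∨ ¬S) ∧ (T ∨ R ∨ ¬S) ∧ ¬P

((P ∧ T) ∨ (Q ∧ R) ∨ (¬T ∧ ¬S)) ∧ ¬P
≡ (P ∨ Q ∨ ¬T) ∧ (P ∨ Q ∨ ¬S) ∧ (P ∨ R ∨ ¬T) ∧ (P ∨ R ∨ ¬S) ∧ (T ∨ Q ∨ ¬T) ∧ (T ∨ Q ∨ ¬S) ∧ (T ∨ R ∨ ¬T) ∧ (T ∨ R ∨ ¬S) ∧ ¬P   [distribute ∨ over ∧]
≡ (P ∨ Q ∨ ¬T) ∧ (P ∨ Q ∨ ¬S) ∧ (P ∨ R ∨ ¬T) ∧ (P ∨ R ∨ ¬S) ∧ (T ∨ Q ∨ ¬S) ∧ (T ∨ R ∨ ¬S) ∧ ¬P   [simplify]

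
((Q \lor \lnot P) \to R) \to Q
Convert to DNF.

(\lnot P \land \lnot R) \lor Q

((Q \lor \lnot P) \to R) \to Q
≡ \lnot ((Q \lor \lnot P) \to R) \lor Q   [eliminate \to]
≡ \lnot (\lnot (Q \lor \lnot P) \lor R) \lor Q   [eliminate \to]
≡ (\lnot \lnot (Q \lor \lnot P) \land \lnot R) \lor Q   [De Morgan]
≡ ((Q \lor \lnot P) \land \lnot R) \lor Q   [double negation]
≡ (Q \land \lnot R) \lor (\lnot P \land \lnot R) \lor Q   [distribute \land over \lor]
≡ (\lnot P \land \lnot R) \lor Q   [simplify]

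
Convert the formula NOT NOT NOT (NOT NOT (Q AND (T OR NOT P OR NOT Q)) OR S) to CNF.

(NOT Q OR NOT T) AND (NOT Q OR P) AND NOT S

NOT NOT NOT (NOT NOT (Q AND (T OR NOT P OR NOT Q)) OR S)
≡ NOT (NOT NOT (Q AND (T OR NOT P OR NOT Q)) OR S)   [double negation]
≡ NOT NOT NOT (Q AND (T OR NOT P OR NOT Q)) AND NOT S   [De Morgan]
≡ NOT (Q AND (T OR NOT P OR NOT Q)) AND NOT S   [double negation]
≡ (NOT Q OR NOT (T OR NOT P OR NOT Q)) AND NOT S   [De Morgan]
≡ (NOT Q OR (NOT T AND NOT NOT P AND NOT NOT Q)) AND NOT S   [De Morgan]
≡ (NOT Q OR (NOT T AND P AND NOT NOT Q)) AND NOT S   [double negation]
≡ (NOT Q OR (NOT T AND P AND Q)) AND NOT S   [double negation]
≡ (NOT Q OR NOT T) AND (NOT Q OR P) AND (NOT Q OR Q) AND NOT S   [distribute OR over AND]
≡ (NOT Q OR NOT T) AND (NOT Q OR P) AND NOT S   [simplify]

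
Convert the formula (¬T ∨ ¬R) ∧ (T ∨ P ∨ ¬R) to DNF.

(¬T ∨ ¬R) ∧ (T ∨ P ∨ ¬R)
⇔ (¬T ∧ T) ∨ (¬T ∧ P) ∨ (¬T ∧ ¬R) ∨ (¬R ∧ T) ∨ (¬R ∧ P) ∨ (¬R ∧ ¬R)   — distribute ∧ over ∨
⇔ (¬T ∧ P) ∨ ¬R   — simplify

(¬T ∧ P) ∨ ¬R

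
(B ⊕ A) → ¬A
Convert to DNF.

(A ∧ B) ∨ ¬A

(B ⊕ A) → ¬A
⇔ ¬(B ⊕ A) ∨ ¬A   (eliminate →)
⇔ ¬((B ∧ ¬A) ∨ (¬B ∧ A)) ∨ ¬A   (expand ⊕)
⇔ (¬(B ∧ ¬A) ∧ ¬(¬B ∧ A)) ∨ ¬A   (De Morgan)
⇔ ((¬B ∨ ¬¬A) ∧ ¬(¬B ∧ A)) ∨ ¬A   (De Morgan)
⇔ ((¬B ∨ A) ∧ ¬(¬B ∧ A)) ∨ ¬A   (double negation)
⇔ ((¬B ∨ A) ∧ (¬¬B ∨ ¬A)) ∨ ¬A   (De Morgan)
⇔ ((¬B ∨ A) ∧ (B ∨ ¬A)) ∨ ¬A   (double negation)
⇔ (¬B ∧ B) ∨ (¬B ∧ ¬A) ∨ (A ∧ B) ∨ (A ∧ ¬A) ∨ ¬A   (distribute ∧ over ∨)
⇔ (A ∧ B) ∨ ¬A   (simplify)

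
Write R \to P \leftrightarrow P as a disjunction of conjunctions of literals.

R \to P \leftrightarrow P
≡ ((R \to P) \to P) \land (P \to (R \to P))   [eliminate \leftrightarrow]
≡ (\lnot (R \to P) \lor P) \land (P \to (R \to P))   [eliminate \to]
≡ (\lnot (\lnot R \lor P) \lor P) \land (P \to (R \to P))   [eliminate \to]
≡ (\lnot (\lnot R \lor P) \lor P) \land (\lnot P \lor (R \to P))   [eliminate \to]
≡ (\lnot (\lnot R \lor P) \lor P) \land (\lnot P \lor \lnot R \lor P)   [eliminate \to]
≡ (\lnot \lnot R \land \lnot P \lor P) \land (\lnot P \lor \lnot R \lor P)   [De Morgan]
≡ (R \land \lnot P \lor P) \land (\lnot P \lor \lnot R \lor P)   [double negation]
≡ R \land \lnot P \land \lnot P \lor R \land \lnot P \land \lnot R \lor R \land \lnot P \land P \lor P \land \lnot P \lor P \land \lnot R \lor P \land P   [distribute \land over \lor]
≡ R \land \lnot P \lor P   [simplify]

R \land \lnot P \lor P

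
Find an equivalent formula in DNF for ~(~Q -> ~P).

~(~Q -> ~P)
≡ ~(~~Q | ~P)   [eliminate ->]
≡ ~~~Q & ~~P   [De Morgan]
≡ ~Q & ~~P   [double negation]
≡ ~Q & P   [double negation]

~Q & P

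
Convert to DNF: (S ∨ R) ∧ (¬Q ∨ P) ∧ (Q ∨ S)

S ∧ ¬Q ∨ S ∧ P ∨ R ∧ P ∧ Q

(S ∨ R) ∧ (¬Q ∨ P) ∧ (Q ∨ S)
≡ S ∧ ¬Q ∧ Q ∨ S ∧ ¬Q ∧ S ∨ S ∧ P ∧ Q ∨ S ∧ P ∧ S ∨ R ∧ ¬Q ∧ Q ∨ R ∧ ¬Q ∧ S ∨ R ∧ P ∧ Q ∨ R ∧ P ∧ S   (distribute ∧ over ∨)
≡ S ∧ ¬Q ∨ S ∧ P ∨ R ∧ P ∧ Q   (simplify)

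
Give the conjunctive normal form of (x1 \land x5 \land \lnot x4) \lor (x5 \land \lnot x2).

(x1 \land x5 \land \lnot x4) \lor (x5 \land \lnot x2)
= (x1 \lor x5) \land (x1 \lor \lnot x2) \land (x5 \lor x5) \land (x5 \lor \lnot x2) \land (\lnot x4 \lor x5) \land (\lnot x4 \lor \lnot x2)   [distribute \lor over \land]
= (x1 \lor \lnot x2) \land x5 \land (\lnot x4 \lor \lnot x2)   [simplify]

(x1 \lor \lnot x2) \land x5 \land (\lnot x4 \lor \lnot x2)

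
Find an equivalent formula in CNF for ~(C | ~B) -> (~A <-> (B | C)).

C | ~B | ~A

~(C | ~B) -> (~A <-> (B | C))
≡ ~~(C | ~B) | (~A <-> (B | C))   — eliminate ->
≡ ~~(C | ~B) | ((~A -> (B | C)) & ((B | C) -> ~A))   — eliminate <->
≡ ~~(C | ~B) | ((~~A | B | C) & ((B | C) -> ~A))   — eliminate ->
≡ ~~(C | ~B) | ((~~A | B | C) & (~(B | C) | ~A))   — eliminate ->
≡ C | ~B | ((~~A | B | C) & (~(B | C) | ~A))   — double negation
≡ C | ~B | ((A | B | C) & (~(B | C) | ~A))   — double negation
≡ C | ~B | ((A | B | C) & ((~B & ~C) | ~A))   — De Morgan
≡ (C | ~B | A | B | C) & (C | ~B | ~B | ~A) & (C | ~B | ~C | ~A)   — distribute | over &
≡ C | ~B | ~A   — simplify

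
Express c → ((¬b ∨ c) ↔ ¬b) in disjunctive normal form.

c → ((¬b ∨ c) ↔ ¬b)
⇔ ¬c ∨ ((¬b ∨ c) ↔ ¬b)   — eliminate →
⇔ ¬c ∨ (((¬b ∨ c) → ¬b) ∧ (¬b → (¬b ∨ c)))   — eliminate ↔
⇔ ¬c ∨ ((¬(¬b ∨ c) ∨ ¬b) ∧ (¬b → (¬b ∨ c)))   — eliminate →
⇔ ¬c ∨ ((¬(¬b ∨ c) ∨ ¬b) ∧ (¬¬b ∨ ¬b ∨ c))   — eliminate →
⇔ ¬c ∨ (((¬¬b ∧ ¬c) ∨ ¬b) ∧ (¬¬b ∨ ¬b ∨ c))   — De Morgan
⇔ ¬c ∨ (((b ∧ ¬c) ∨ ¬b) ∧ (¬¬b ∨ ¬b ∨ c))   — double negation
⇔ ¬c ∨ (((b ∧ ¬c) ∨ ¬b) ∧ (b ∨ ¬b ∨ c))   — double negation
⇔ ¬c ∨ (b ∧ ¬c ∧ b) ∨ (b ∧ ¬c ∧ ¬b) ∨ (b ∧ ¬c ∧ c) ∨ (¬b ∧ b) ∨ (¬b ∧ ¬b) ∨ (¬b ∧ c)   — distribute ∧ over ∨
⇔ ¬c ∨ ¬b   — simplify

¬c ∨ ¬b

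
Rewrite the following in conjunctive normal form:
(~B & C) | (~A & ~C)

(~B & C) | (~A & ~C)
≡ (~B | ~A) & (~B | ~C) & (C | ~A) & (C | ~C)   [distribute | over &]
≡ (~B | ~A) & (~B | ~C) & (C | ~A)   [simplify]

(~B | ~A) & (~B | ~C) & (C | ~A)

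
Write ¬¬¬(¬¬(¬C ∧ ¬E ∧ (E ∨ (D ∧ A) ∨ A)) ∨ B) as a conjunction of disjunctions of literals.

¬¬¬(¬¬(¬C ∧ ¬E ∧ (E ∨ (D ∧ A) ∨ A)) ∨ B)
= ¬(¬¬(¬C ∧ ¬E ∧ (E ∨ (D ∧ A) ∨ A)) ∨ B)   [double negation]
= ¬¬¬(¬C ∧ ¬E ∧ (E ∨ (D ∧ A) ∨ A)) ∧ ¬B   [De Morgan]
= ¬(¬C ∧ ¬E ∧ (E ∨ (D ∧ A) ∨ A)) ∧ ¬B   [double negation]
= (¬¬C ∨ ¬¬E ∨ ¬(E ∨ (D ∧ A) ∨ A)) ∧ ¬B   [De Morgan]
= (C ∨ ¬¬E ∨ ¬(E ∨ (D ∧ A) ∨ A)) ∧ ¬B   [double negation]
= (C ∨ E ∨ ¬(E ∨ (D ∧ A) ∨ A)) ∧ ¬B   [double negation]
= (C ∨ E ∨ (¬E ∧ ¬(D ∧ A) ∧ ¬A)) ∧ ¬B   [De Morgan]
= (C ∨ E ∨ (¬E ∧ (¬D ∨ ¬A) ∧ ¬A)) ∧ ¬B   [De Morgan]
= (C ∨ E ∨ ¬E) ∧ (C ∨ E ∨ ¬D ∨ ¬A) ∧ (C ∨ E ∨ ¬A) ∧ ¬B   [distribute ∨ over ∧]
= (C ∨ E ∨ ¬A) ∧ ¬B   [simplify]

(C ∨ E ∨ ¬A) ∧ ¬B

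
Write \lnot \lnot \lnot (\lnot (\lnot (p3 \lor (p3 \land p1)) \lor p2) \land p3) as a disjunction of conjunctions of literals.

\lnot \lnot \lnot (\lnot (\lnot (p3 \lor (p3 \land p1)) \lor p2) \land p3)
≡ \lnot (\lnot (\lnot (p3 \lor (p3 \land p1)) \lor p2) \land p3)   [double negation]
≡ \lnot \lnot (\lnot (p3 \lor (p3 \land p1)) \lor p2) \lor \lnot p3   [De Morgan]
≡ \lnot (p3 \lor (p3 \land p1)) \lor p2 \lor \lnot p3   [double negation]
≡ (\lnot p3 \land \lnot (p3 \land p1)) \lor p2 \lor \lnot p3   [De Morgan]
≡ (\lnot p3 \land (\lnot p3 \lor \lnot p1)) \lor p2 \lor \lnot p3   [De Morgan]
≡ (\lnot p3 \land \lnot p3) \lor (\lnot p3 \land \lnot p1) \lor p2 \lor \lnot p3   [distribute \land over \lor]
≡ \lnot p3 \lor p2   [simplify]

\lnot p3 \lor p2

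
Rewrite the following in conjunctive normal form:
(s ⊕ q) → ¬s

(s ⊕ q) → ¬s
≡ ¬(s ⊕ q) ∨ ¬s   — eliminate →
≡ ¬((s ∨ q) ∧ ¬(s ∧ q)) ∨ ¬s   — expand ⊕
≡ ¬(s ∨ q) ∨ ¬¬(s ∧ q) ∨ ¬s   — De Morgan
≡ (¬s ∧ ¬q) ∨ ¬¬(s ∧ q) ∨ ¬s   — De Morgan
≡ (¬s ∧ ¬q) ∨ (s ∧ q) ∨ ¬s   — double negation
≡ (¬s ∨ s ∨ ¬s) ∧ (¬s ∨ q ∨ ¬s) ∧ (¬q ∨ s ∨ ¬s) ∧ (¬q ∨ q ∨ ¬s)   — distribute ∨ over ∧
≡ ¬s ∨ q   — simplify

¬s ∨ q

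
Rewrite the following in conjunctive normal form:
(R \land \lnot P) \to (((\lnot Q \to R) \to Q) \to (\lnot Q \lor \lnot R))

\lnot R \lor P \lor \lnot Q

(R \land \lnot P) \to (((\lnot Q \to R) \to Q) \to (\lnot Q \lor \lnot R))
⇔ \lnot (R \land \lnot P) \lor (((\lnot Q \to R) \to Q) \to (\lnot Q \lor \lnot R))   [eliminate \to]
⇔ \lnot (R \land \lnot P) \lor \lnot ((\lnot Q \to R) \to Q) \lor \lnot Q \lor \lnot R   [eliminate \to]
⇔ \lnot (R \land \lnot P) \lor \lnot (\lnot (\lnot Q \to R) \lor Q) \lor \lnot Q \lor \lnot R   [eliminate \to]
⇔ \lnot (R \land \lnot P) \lor \lnot (\lnot (\lnot \lnot Q \lor R) \lor Q) \lor \lnot Q \lor \lnot R   [eliminate \to]
⇔ \lnot R \lor \lnot \lnot P \lor \lnot (\lnot (\lnot \lnot Q \lor R) \lor Q) \lor \lnot Q \lor \lnot R   [De Morgan]
⇔ \lnot R \lor P \lor \lnot (\lnot (\lnot \lnot Q \lor R) \lor Q) \lor \lnot Q \lor \lnot R   [double negation]
⇔ \lnot R \lor P \lor (\lnot \lnot (\lnot \lnot Q \lor R) \land \lnot Q) \lor \lnot Q \lor \lnot R   [De Morgan]
⇔ \lnot R \lor P \lor ((\lnot \lnot Q \lor R) \land \lnot Q) \lor \lnot Q \lor \lnot R   [double negation]
⇔ \lnot R \lor P \lor ((Q \lor R) \land \lnot Q) \lor \lnot Q \lor \lnot R   [double negation]
⇔ (\lnot R \lor P \lor Q \lor R \lor \lnot Q \lor \lnot R) \land (\lnot R \lor P \lor \lnot Q \lor \lnot Q \lor \lnot R)   [distribute \lor over \land]
⇔ \lnot R \lor P \lor \lnot Q   [simplify]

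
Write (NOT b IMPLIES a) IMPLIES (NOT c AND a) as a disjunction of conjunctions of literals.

(NOT b AND NOT a) OR (NOT c AND a)

(NOT b IMPLIES a) IMPLIES (NOT c AND a)
≡ NOT (NOT b IMPLIES a) OR (NOT c AND a)   — eliminate IMPLIES
≡ NOT (NOT NOT b OR a) OR (NOT c AND a)   — eliminate IMPLIES
≡ (NOT NOT NOT b AND NOT a) OR (NOT c AND a)   — De Morgan
≡ (NOT b AND NOT a) OR (NOT c AND a)   — double negation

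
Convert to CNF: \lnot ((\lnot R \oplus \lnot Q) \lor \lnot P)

\lnot ((\lnot R \oplus \lnot Q) \lor \lnot P)
≡ \lnot ((\lnot R \lor \lnot Q) \land \lnot (\lnot R \land \lnot Q) \lor \lnot P)   [expand \oplus]
≡ \lnot ((\lnot R \lor \lnot Q) \land \lnot (\lnot R \land \lnot Q)) \land \lnot \lnot P   [De Morgan]
≡ (\lnot (\lnot R \lor \lnot Q) \lor \lnot \lnot (\lnot R \land \lnot Q)) \land \lnot \lnot P   [De Morgan]
≡ (\lnot \lnot R \land \lnot \lnot Q \lor \lnot \lnot (\lnot R \land \lnot Q)) \land \lnot \lnot P   [De Morgan]
≡ (R \land \lnot \lnot Q \lor \lnot \lnot (\lnot R \land \lnot Q)) \land \lnot \lnot P   [double negation]
≡ (R \land Q \lor \lnot \lnot (\lnot R \land \lnot Q)) \land \lnot \lnot P   [double negation]
≡ (R \land Q \lor \lnot R \land \lnot Q) \land \lnot \lnot P   [double negation]
≡ (R \land Q \lor \lnot R \land \lnot Q) \land P   [double negation]
≡ (R \lor \lnot R) \land (R \lor \lnot Q) \land (Q \lor \lnot R) \land (Q \lor \lnot Q) \land P   [distribute \lor over \land]
≡ (R \lor \lnot Q) \land (Q \lor \lnot R) \land P   [simplify]

(R \lor \lnot Q) \land (Q \lor \lnot R) \land P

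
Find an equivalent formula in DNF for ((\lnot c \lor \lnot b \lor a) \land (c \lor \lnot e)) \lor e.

((\lnot c \lor \lnot b \lor a) \land (c \lor \lnot e)) \lor e
≡ (\lnot c \land c) \lor (\lnot c \land \lnot e) \lor (\lnot b \land c) \lor (\lnot b \land \lnot e) \lor (a \land c) \lor (a \land \lnot e) \lor e   — distribute \land over \lor
≡ (\lnot c \land \lnot e) \lor (\lnot b \land c) \lor (\lnot b \land \lnot e) \lor (a \land c) \lor (a \land \lnot e) \lor e   — simplify

(\lnot c \land \lnot e) \lor (\lnot b \land c) \lor (\lnot b \land \lnot e) \lor (a \land c) \lor (a \land \lnot e) \lor e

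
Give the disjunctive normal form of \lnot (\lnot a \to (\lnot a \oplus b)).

\lnot a \land b

\lnot (\lnot a \to (\lnot a \oplus b))
= \lnot (\lnot \lnot a \lor (\lnot a \oplus b))
= \lnot (\lnot \lnot a \lor (\lnot a \land \lnot b) \lor (\lnot \lnot a \land b))
= \lnot \lnot \lnot a \land \lnot (\lnot a \land \lnot b) \land \lnot (\lnot \lnot a \land b)
= \lnot a \land \lnot (\lnot a \land \lnot b) \land \lnot (\lnot \lnot a \land b)
= \lnot a \land (\lnot \lnot a \lor \lnot \lnot b) \land \lnot (\lnot \lnot a \land b)
= \lnot a \land (a \lor \lnot \lnot b) \land \lnot (\lnot \lnot a \land b)
= \lnot a \land (a \lor b) \land \lnot (\lnot \lnot a \land b)
= \lnot a \land (a \lor b) \land (\lnot \lnot \lnot a \lor \lnot b)
= \lnot a \land (a \lor b) \land (\lnot a \lor \lnot b)
= (\lnot a \land a \land \lnot a) \lor (\lnot a \land a \land \lnot b) \lor (\lnot a \land b \land \lnot a) \lor (\lnot a \land b \land \lnot b)
= \lnot a \land b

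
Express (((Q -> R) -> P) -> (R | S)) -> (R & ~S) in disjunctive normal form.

(((Q -> R) -> P) -> (R | S)) -> (R & ~S)
= ~(((Q -> R) -> P) -> (R | S)) | (R & ~S)   (eliminate ->)
= ~(~((Q -> R) -> P) | R | S) | (R & ~S)   (eliminate ->)
= ~(~(~(Q -> R) | P) | R | S) | (R & ~S)   (eliminate ->)
= ~(~(~(~Q | R) | P) | R | S) | (R & ~S)   (eliminate ->)
= (~~(~(~Q | R) | P) & ~R & ~S) | (R & ~S)   (De Morgan)
= ((~(~Q | R) | P) & ~R & ~S) | (R & ~S)   (double negation)
= (((~~Q & ~R) | P) & ~R & ~S) | (R & ~S)   (De Morgan)
= (((Q & ~R) | P) & ~R & ~S) | (R & ~S)   (double negation)
= (Q & ~R & ~R & ~S) | (P & ~R & ~S) | (R & ~S)   (distribute & over |)
= (Q & ~R & ~S) | (P & ~R & ~S) | (R & ~S)   (simplify)

(Q & ~R & ~S) | (P & ~R & ~S) | (R & ~S)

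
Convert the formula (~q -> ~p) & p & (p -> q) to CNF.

(q | ~p) & p

(~q -> ~p) & p & (p -> q)
⇔ (~~q | ~p) & p & (p -> q)   [eliminate ->]
⇔ (~~q | ~p) & p & (~p | q)   [eliminate ->]
⇔ (q | ~p) & p & (~p | q)   [double negation]
⇔ (q | ~p) & p   [simplify]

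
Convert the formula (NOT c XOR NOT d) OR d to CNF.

c OR d

(NOT c XOR NOT d) OR d
⇔ ((NOT c OR NOT d) AND NOT (NOT c AND NOT d)) OR d   [expand XOR]
⇔ ((NOT c OR NOT d) AND (NOT NOT c OR NOT NOT d)) OR d   [De Morgan]
⇔ ((NOT c OR NOT d) AND (c OR NOT NOT d)) OR d   [double negation]
⇔ ((NOT c OR NOT d) AND (c OR d)) OR d   [double negation]
⇔ (NOT c OR NOT d OR d) AND (c OR d OR d)   [distribute OR over AND]
⇔ c OR d   [simplify]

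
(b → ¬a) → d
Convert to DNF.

(b → ¬a) → d
= ¬(b → ¬a) ∨ d   — eliminate →
= ¬(¬b ∨ ¬a) ∨ d   — eliminate →
= (¬¬b ∧ ¬¬a) ∨ d   — De Morgan
= (b ∧ ¬¬a) ∨ d   — double negation
= (b ∧ a) ∨ d   — double negation

(b ∧ a) ∨ d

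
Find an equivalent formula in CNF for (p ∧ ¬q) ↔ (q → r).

(p ∧ ¬q) ↔ (q → r)
⇔ ((p ∧ ¬q) → (q → r)) ∧ ((q → r) → (p ∧ ¬q))   — eliminate ↔
⇔ (¬(p ∧ ¬q) ∨ (q → r)) ∧ ((q → r) → (p ∧ ¬q))   — eliminate →
⇔ (¬(p ∧ ¬q) ∨ ¬q ∨ r) ∧ ((q → r) → (p ∧ ¬q))   — eliminate →
⇔ (¬(p ∧ ¬q) ∨ ¬q ∨ r) ∧ (¬(q → r) ∨ (p ∧ ¬q))   — eliminate →
⇔ (¬(p ∧ ¬q) ∨ ¬q ∨ r) ∧ (¬(¬q ∨ r) ∨ (p ∧ ¬q))   — eliminate →
⇔ (¬p ∨ ¬¬q ∨ ¬q ∨ r) ∧ (¬(¬q ∨ r) ∨ (p ∧ ¬q))   — De Morgan
⇔ (¬p ∨ q ∨ ¬q ∨ r) ∧ (¬(¬q ∨ r) ∨ (p ∧ ¬q))   — double negation
⇔ (¬p ∨ q ∨ ¬q ∨ r) ∧ ((¬¬q ∧ ¬r) ∨ (p ∧ ¬q))   — De Morgan
⇔ (¬p ∨ q ∨ ¬q ∨ r) ∧ ((q ∧ ¬r) ∨ (p ∧ ¬q))   — double negation
⇔ (¬p ∨ q ∨ ¬q ∨ r) ∧ (q ∨ p) ∧ (q ∨ ¬q) ∧ (¬r ∨ p) ∧ (¬r ∨ ¬q)   — distribute ∨ over ∧
⇔ (q ∨ p) ∧ (¬r ∨ p) ∧ (¬r ∨ ¬q)   — simplify

(q ∨ p) ∧ (¬r ∨ p) ∧ (¬r ∨ ¬q)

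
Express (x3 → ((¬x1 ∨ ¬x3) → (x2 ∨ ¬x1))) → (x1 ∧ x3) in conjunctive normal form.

(x3 → ((¬x1 ∨ ¬x3) → (x2 ∨ ¬x1))) → (x1 ∧ x3)
≡ ¬(x3 → ((¬x1 ∨ ¬x3) → (x2 ∨ ¬x1))) ∨ (x1 ∧ x3)   [eliminate →]
≡ ¬(¬x3 ∨ ((¬x1 ∨ ¬x3) → (x2 ∨ ¬x1))) ∨ (x1 ∧ x3)   [eliminate →]
≡ ¬(¬x3 ∨ ¬(¬x1 ∨ ¬x3) ∨ x2 ∨ ¬x1) ∨ (x1 ∧ x3)   [eliminate →]
≡ (¬¬x3 ∧ ¬¬(¬x1 ∨ ¬x3) ∧ ¬x2 ∧ ¬¬x1) ∨ (x1 ∧ x3)   [De Morgan]
≡ (x3 ∧ ¬¬(¬x1 ∨ ¬x3) ∧ ¬x2 ∧ ¬¬x1) ∨ (x1 ∧ x3)   [double negation]
≡ (x3 ∧ (¬x1 ∨ ¬x3) ∧ ¬x2 ∧ ¬¬x1) ∨ (x1 ∧ x3)   [double negation]
≡ (x3 ∧ (¬x1 ∨ ¬x3) ∧ ¬x2 ∧ x1) ∨ (x1 ∧ x3)   [double negation]
≡ (x3 ∨ x1) ∧ (x3 ∨ x3) ∧ (¬x1 ∨ ¬x3 ∨ x1) ∧ (¬x1 ∨ ¬x3 ∨ x3) ∧ (¬x2 ∨ x1) ∧ (¬x2 ∨ x3) ∧ (x1 ∨ x1) ∧ (x1 ∨ x3)   [distribute ∨ over ∧]
≡ x3 ∧ x1   [simplify]

x3 ∧ x1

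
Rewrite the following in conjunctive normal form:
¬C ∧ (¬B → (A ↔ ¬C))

¬C ∧ (¬B → (A ↔ ¬C))
≡ ¬C ∧ (¬¬B ∨ (A ↔ ¬C))   (eliminate →)
≡ ¬C ∧ (¬¬B ∨ ((A → ¬C) ∧ (¬C → A)))   (eliminate ↔)
≡ ¬C ∧ (¬¬B ∨ ((¬A ∨ ¬C) ∧ (¬C → A)))   (eliminate →)
≡ ¬C ∧ (¬¬B ∨ ((¬A ∨ ¬C) ∧ (¬¬C ∨ A)))   (eliminate →)
≡ ¬C ∧ (B ∨ ((¬A ∨ ¬C) ∧ (¬¬C ∨ A)))   (double negation)
≡ ¬C ∧ (B ∨ ((¬A ∨ ¬C) ∧ (C ∨ A)))   (double negation)
≡ ¬C ∧ (B ∨ ¬A ∨ ¬C) ∧ (B ∨ C ∨ A)   (distribute ∨ over ∧)
≡ ¬C ∧ (B ∨ C ∨ A)   (simplify)

¬C ∧ (B ∨ C ∨ A)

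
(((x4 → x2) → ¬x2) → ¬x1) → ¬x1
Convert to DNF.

(¬x2 ∧ x1) ∨ ¬x1

(((x4 → x2) → ¬x2) → ¬x1) → ¬x1
= ¬(((x4 → x2) → ¬x2) → ¬x1) ∨ ¬x1   [eliminate →]
= ¬(¬((x4 → x2) → ¬x2) ∨ ¬x1) ∨ ¬x1   [eliminate →]
= ¬(¬(¬(x4 → x2) ∨ ¬x2) ∨ ¬x1) ∨ ¬x1   [eliminate →]
= ¬(¬(¬(¬x4 ∨ x2) ∨ ¬x2) ∨ ¬x1) ∨ ¬x1   [eliminate →]
= (¬¬(¬(¬x4 ∨ x2) ∨ ¬x2) ∧ ¬¬x1) ∨ ¬x1   [De Morgan]
= ((¬(¬x4 ∨ x2) ∨ ¬x2) ∧ ¬¬x1) ∨ ¬x1   [double negation]
= (((¬¬x4 ∧ ¬x2) ∨ ¬x2) ∧ ¬¬x1) ∨ ¬x1   [De Morgan]
= (((x4 ∧ ¬x2) ∨ ¬x2) ∧ ¬¬x1) ∨ ¬x1   [double negation]
= (((x4 ∧ ¬x2) ∨ ¬x2) ∧ x1) ∨ ¬x1   [double negation]
= (x4 ∧ ¬x2 ∧ x1) ∨ (¬x2 ∧ x1) ∨ ¬x1   [distribute ∧ over ∨]
= (¬x2 ∧ x1) ∨ ¬x1   [simplify]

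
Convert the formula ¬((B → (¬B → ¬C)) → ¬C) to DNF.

(¬B ∧ C) ∨ (B ∧ C)

¬((B → (¬B → ¬C)) → ¬C)
= ¬(¬(B → (¬B → ¬C)) ∨ ¬C)   — eliminate →
= ¬(¬(¬B ∨ (¬B → ¬C)) ∨ ¬C)   — eliminate →
= ¬(¬(¬B ∨ ¬¬B ∨ ¬C) ∨ ¬C)   — eliminate →
= ¬¬(¬B ∨ ¬¬B ∨ ¬C) ∧ ¬¬C   — De Morgan
= (¬B ∨ ¬¬B ∨ ¬C) ∧ ¬¬C   — double negation
= (¬B ∨ B ∨ ¬C) ∧ ¬¬C   — double negation
= (¬B ∨ B ∨ ¬C) ∧ C   — double negation
= (¬B ∧ C) ∨ (B ∧ C) ∨ (¬C ∧ C)   — distribute ∧ over ∨
= (¬B ∧ C) ∨ (B ∧ C)   — simplify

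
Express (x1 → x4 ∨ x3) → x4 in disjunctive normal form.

x1 ∧ ¬x4 ∧ ¬x3 ∨ x4

(x1 → x4 ∨ x3) → x4
= ¬(x1 → x4 ∨ x3) ∨ x4   [eliminate →]
= ¬(¬x1 ∨ x4 ∨ x3) ∨ x4   [eliminate →]
= ¬¬x1 ∧ ¬x4 ∧ ¬x3 ∨ x4   [De Morgan]
= x1 ∧ ¬x4 ∧ ¬x3 ∨ x4   [double negation]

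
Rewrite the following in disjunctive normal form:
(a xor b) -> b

(a xor b) -> b
≡ ~(a xor b) | b   — eliminate ->
≡ ~((a & ~b) | (~a & b)) | b   — expand xor
≡ (~(a & ~b) & ~(~a & b)) | b   — De Morgan
≡ ((~a | ~~b) & ~(~a & b)) | b   — De Morgan
≡ ((~a | b) & ~(~a & b)) | b   — double negation
≡ ((~a | b) & (~~a | ~b)) | b   — De Morgan
≡ ((~a | b) & (a | ~b)) | b   — double negation
≡ (~a & a) | (~a & ~b) | (b & a) | (b & ~b) | b   — distribute & over |
≡ (~a & ~b) | b   — simplify

(~a & ~b) | b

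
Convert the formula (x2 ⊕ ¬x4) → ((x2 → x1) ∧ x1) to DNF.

(¬x2 ∧ x4) ∨ (¬x4 ∧ x2) ∨ x1

(x2 ⊕ ¬x4) → ((x2 → x1) ∧ x1)
= ¬(x2 ⊕ ¬x4) ∨ ((x2 → x1) ∧ x1)   (eliminate →)
= ¬((x2 ∧ ¬¬x4) ∨ (¬x2 ∧ ¬x4)) ∨ ((x2 → x1) ∧ x1)   (expand ⊕)
= ¬((x2 ∧ ¬¬x4) ∨ (¬x2 ∧ ¬x4)) ∨ ((¬x2 ∨ x1) ∧ x1)   (eliminate →)
= (¬(x2 ∧ ¬¬x4) ∧ ¬(¬x2 ∧ ¬x4)) ∨ ((¬x2 ∨ x1) ∧ x1)   (De Morgan)
= ((¬x2 ∨ ¬¬¬x4) ∧ ¬(¬x2 ∧ ¬x4)) ∨ ((¬x2 ∨ x1) ∧ x1)   (De Morgan)
= ((¬x2 ∨ ¬x4) ∧ ¬(¬x2 ∧ ¬x4)) ∨ ((¬x2 ∨ x1) ∧ x1)   (double negation)
= ((¬x2 ∨ ¬x4) ∧ (¬¬x2 ∨ ¬¬x4)) ∨ ((¬x2 ∨ x1) ∧ x1)   (De Morgan)
= ((¬x2 ∨ ¬x4) ∧ (x2 ∨ ¬¬x4)) ∨ ((¬x2 ∨ x1) ∧ x1)   (double negation)
= ((¬x2 ∨ ¬x4) ∧ (x2 ∨ x4)) ∨ ((¬x2 ∨ x1) ∧ x1)   (double negation)
= (¬x2 ∧ x2) ∨ (¬x2 ∧ x4) ∨ (¬x4 ∧ x2) ∨ (¬x4 ∧ x4) ∨ (¬x2 ∧ x1) ∨ (x1 ∧ x1)   (distribute ∧ over ∨)
= (¬x2 ∧ x4) ∨ (¬x4 ∧ x2) ∨ x1   (simplify)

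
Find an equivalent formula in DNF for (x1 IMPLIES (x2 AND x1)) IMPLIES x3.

(x1 AND NOT x2) OR x3

(x1 IMPLIES (x2 AND x1)) IMPLIES x3
= NOT (x1 IMPLIES (x2 AND x1)) OR x3
= NOT (NOT x1 OR (x2 AND x1)) OR x3
= (NOT NOT x1 AND NOT (x2 AND x1)) OR x3
= (x1 AND NOT (x2 AND x1)) OR x3
= (x1 AND (NOT x2 OR NOT x1)) OR x3
= (x1 AND NOT x2) OR (x1 AND NOT x1) OR x3
= (x1 AND NOT x2) OR x3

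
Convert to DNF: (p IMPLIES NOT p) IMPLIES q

(p IMPLIES NOT p) IMPLIES q
≡ NOT (p IMPLIES NOT p) OR q   (eliminate IMPLIES)
≡ NOT (NOT p OR NOT p) OR q   (eliminate IMPLIES)
≡ (NOT NOT p AND NOT NOT p) OR q   (De Morgan)
≡ (p AND NOT NOT p) OR q   (double negation)
≡ (p AND p) OR q   (double negation)
≡ p OR q   (simplify)

p OR q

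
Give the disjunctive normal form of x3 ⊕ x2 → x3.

¬x3 ∧ ¬x2 ∨ x3

x3 ⊕ x2 → x3
≡ ¬(x3 ⊕ x2) ∨ x3   — eliminate →
≡ ¬(x3 ∧ ¬x2 ∨ ¬x3 ∧ x2) ∨ x3   — expand ⊕
≡ ¬(x3 ∧ ¬x2) ∧ ¬(¬x3 ∧ x2) ∨ x3   — De Morgan
≡ (¬x3 ∨ ¬¬x2) ∧ ¬(¬x3 ∧ x2) ∨ x3   — De Morgan
≡ (¬x3 ∨ x2) ∧ ¬(¬x3 ∧ x2) ∨ x3   — double negation
≡ (¬x3 ∨ x2) ∧ (¬¬x3 ∨ ¬x2) ∨ x3   — De Morgan
≡ (¬x3 ∨ x2) ∧ (x3 ∨ ¬x2) ∨ x3   — double negation
≡ ¬x3 ∧ x3 ∨ ¬x3 ∧ ¬x2 ∨ x2 ∧ x3 ∨ x2 ∧ ¬x2 ∨ x3   — distribute ∧ over ∨
≡ ¬x3 ∧ ¬x2 ∨ x3   — simplify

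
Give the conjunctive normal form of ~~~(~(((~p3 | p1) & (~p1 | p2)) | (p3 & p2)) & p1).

~~~(~(((~p3 | p1) & (~p1 | p2)) | (p3 & p2)) & p1)
⇔ ~(~(((~p3 | p1) & (~p1 | p2)) | (p3 & p2)) & p1)   (double negation)
⇔ ~~(((~p3 | p1) & (~p1 | p2)) | (p3 & p2)) | ~p1   (De Morgan)
⇔ ((~p3 | p1) & (~p1 | p2)) | (p3 & p2) | ~p1   (double negation)
⇔ (~p3 | p1 | p3 | ~p1) & (~p3 | p1 | p2 | ~p1) & (~p1 | p2 | p3 | ~p1) & (~p1 | p2 | p2 | ~p1)   (distribute | over &)
⇔ ~p1 | p2   (simplify)

~p1 | p2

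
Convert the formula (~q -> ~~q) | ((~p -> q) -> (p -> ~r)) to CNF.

q | ~p | ~r

(~q -> ~~q) | ((~p -> q) -> (p -> ~r))
= ~~q | ~~q | ((~p -> q) -> (p -> ~r))   [eliminate ->]
= ~~q | ~~q | ~(~p -> q) | (p -> ~r)   [eliminate ->]
= ~~q | ~~q | ~(~~p | q) | (p -> ~r)   [eliminate ->]
= ~~q | ~~q | ~(~~p | q) | ~p | ~r   [eliminate ->]
= q | ~~q | ~(~~p | q) | ~p | ~r   [double negation]
= q | q | ~(~~p | q) | ~p | ~r   [double negation]
= q | q | (~~~p & ~q) | ~p | ~r   [De Morgan]
= q | q | (~p & ~q) | ~p | ~r   [double negation]
= (q | q | ~p | ~p | ~r) & (q | q | ~q | ~p | ~r)   [distribute | over &]
= q | ~p | ~r   [simplify]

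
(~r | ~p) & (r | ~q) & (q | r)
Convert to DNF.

(~r | ~p) & (r | ~q) & (q | r)
≡ (~r & r & q) | (~r & r & r) | (~r & ~q & q) | (~r & ~q & r) | (~p & r & q) | (~p & r & r) | (~p & ~q & q) | (~p & ~q & r)   — distribute & over |
≡ ~p & r   — simplify

~p & r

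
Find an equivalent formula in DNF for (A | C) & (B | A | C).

A | C

(A | C) & (B | A | C)
≡ (A & B) | (A & A) | (A & C) | (C & B) | (C & A) | (C & C)   — distribute & over |
≡ A | C   — simplify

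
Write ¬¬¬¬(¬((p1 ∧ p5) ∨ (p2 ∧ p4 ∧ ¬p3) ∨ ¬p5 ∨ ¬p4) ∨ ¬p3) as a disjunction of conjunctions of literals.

¬¬¬¬(¬((p1 ∧ p5) ∨ (p2 ∧ p4 ∧ ¬p3) ∨ ¬p5 ∨ ¬p4) ∨ ¬p3)
≡ ¬¬(¬((p1 ∧ p5) ∨ (p2 ∧ p4 ∧ ¬p3) ∨ ¬p5 ∨ ¬p4) ∨ ¬p3)   — double negation
≡ ¬((p1 ∧ p5) ∨ (p2 ∧ p4 ∧ ¬p3) ∨ ¬p5 ∨ ¬p4) ∨ ¬p3   — double negation
≡ (¬(p1 ∧ p5) ∧ ¬(p2 ∧ p4 ∧ ¬p3) ∧ ¬¬p5 ∧ ¬¬p4) ∨ ¬p3   — De Morgan
≡ ((¬p1 ∨ ¬p5) ∧ ¬(p2 ∧ p4 ∧ ¬p3) ∧ ¬¬p5 ∧ ¬¬p4) ∨ ¬p3   — De Morgan
≡ ((¬p1 ∨ ¬p5) ∧ (¬p2 ∨ ¬p4 ∨ ¬¬p3) ∧ ¬¬p5 ∧ ¬¬p4) ∨ ¬p3   — De Morgan
≡ ((¬p1 ∨ ¬p5) ∧ (¬p2 ∨ ¬p4 ∨ p3) ∧ ¬¬p5 ∧ ¬¬p4) ∨ ¬p3   — double negation
≡ ((¬p1 ∨ ¬p5) ∧ (¬p2 ∨ ¬p4 ∨ p3) ∧ p5 ∧ ¬¬p4) ∨ ¬p3   — double negation
≡ ((¬p1 ∨ ¬p5) ∧ (¬p2 ∨ ¬p4 ∨ p3) ∧ p5 ∧ p4) ∨ ¬p3   — double negation
≡ (¬p1 ∧ ¬p2 ∧ p5 ∧ p4) ∨ (¬p1 ∧ ¬p4 ∧ p5 ∧ p4) ∨ (¬p1 ∧ p3 ∧ p5 ∧ p4) ∨ (¬p5 ∧ ¬p2 ∧ p5 ∧ p4) ∨ (¬p5 ∧ ¬p4 ∧ p5 ∧ p4) ∨ (¬p5 ∧ p3 ∧ p5 ∧ p4) ∨ ¬p3   — distribute ∧ over ∨
≡ (¬p1 ∧ ¬p2 ∧ p5 ∧ p4) ∨ (¬p1 ∧ p3 ∧ p5 ∧ p4) ∨ ¬p3   — simplify

(¬p1 ∧ ¬p2 ∧ p5 ∧ p4) ∨ (¬p1 ∧ p3 ∧ p5 ∧ p4) ∨ ¬p3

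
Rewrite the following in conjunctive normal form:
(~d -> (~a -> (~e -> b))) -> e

(~d | e) & (~a | e) & (~b | e)

(~d -> (~a -> (~e -> b))) -> e
≡ ~(~d -> (~a -> (~e -> b))) | e   [eliminate ->]
≡ ~(~~d | (~a -> (~e -> b))) | e   [eliminate ->]
≡ ~(~~d | ~~a | (~e -> b)) | e   [eliminate ->]
≡ ~(~~d | ~~a | ~~e | b) | e   [eliminate ->]
≡ (~~~d & ~~~a & ~~~e & ~b) | e   [De Morgan]
≡ (~d & ~~~a & ~~~e & ~b) | e   [double negation]
≡ (~d & ~a & ~~~e & ~b) | e   [double negation]
≡ (~d & ~a & ~e & ~b) | e   [double negation]
≡ (~d | e) & (~a | e) & (~e | e) & (~b | e)   [distribute | over &]
≡ (~d | e) & (~a | e) & (~b | e)   [simplify]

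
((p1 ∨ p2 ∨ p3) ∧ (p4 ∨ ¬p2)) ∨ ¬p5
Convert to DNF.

(p1 ∧ p4) ∨ (p1 ∧ ¬p2) ∨ (p2 ∧ p4) ∨ (p3 ∧ p4) ∨ (p3 ∧ ¬p2) ∨ ¬p5

((p1 ∨ p2 ∨ p3) ∧ (p4 ∨ ¬p2)) ∨ ¬p5
⇔ (p1 ∧ p4) ∨ (p1 ∧ ¬p2) ∨ (p2 ∧ p4) ∨ (p2 ∧ ¬p2) ∨ (p3 ∧ p4) ∨ (p3 ∧ ¬p2) ∨ ¬p5   — distribute ∧ over ∨
⇔ (p1 ∧ p4) ∨ (p1 ∧ ¬p2) ∨ (p2 ∧ p4) ∨ (p3 ∧ p4) ∨ (p3 ∧ ¬p2) ∨ ¬p5   — simplify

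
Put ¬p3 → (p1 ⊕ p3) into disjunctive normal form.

¬p3 → (p1 ⊕ p3)
= ¬¬p3 ∨ (p1 ⊕ p3)   [eliminate →]
= ¬¬p3 ∨ (p1 ∧ ¬p3) ∨ (¬p1 ∧ p3)   [expand ⊕]
= p3 ∨ (p1 ∧ ¬p3) ∨ (¬p1 ∧ p3)   [double negation]
= p3 ∨ (p1 ∧ ¬p3)   [simplify]

p3 ∨ (p1 ∧ ¬p3)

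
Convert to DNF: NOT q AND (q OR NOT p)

NOT q AND (q OR NOT p)
≡ (NOT q AND q) OR (NOT q AND NOT p)   (distribute AND over OR)
≡ NOT q AND NOT p   (simplify)

NOT q AND NOT p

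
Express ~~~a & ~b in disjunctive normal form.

~a & ~b

~~~a & ~b
= ~a & ~b   [double negation]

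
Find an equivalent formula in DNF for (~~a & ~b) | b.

(a & ~b) | b

(~~a & ~b) | b
≡ (a & ~b) | b   — double negation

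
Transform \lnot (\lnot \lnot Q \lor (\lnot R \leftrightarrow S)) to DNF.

(\lnot Q \land \lnot R \land \lnot S) \lor (\lnot Q \land S \land R)

\lnot (\lnot \lnot Q \lor (\lnot R \leftrightarrow S))
= \lnot (\lnot \lnot Q \lor ((\lnot R \to S) \land (S \to \lnot R)))   [eliminate \leftrightarrow]
= \lnot (\lnot \lnot Q \lor ((\lnot \lnot R \lor S) \land (S \to \lnot R)))   [eliminate \to]
= \lnot (\lnot \lnot Q \lor ((\lnot \lnot R \lor S) \land (\lnot S \lor \lnot R)))   [eliminate \to]
= \lnot \lnot \lnot Q \land \lnot ((\lnot \lnot R \lor S) \land (\lnot S \lor \lnot R))   [De Morgan]
= \lnot Q \land \lnot ((\lnot \lnot R \lor S) \land (\lnot S \lor \lnot R))   [double negation]
= \lnot Q \land (\lnot (\lnot \lnot R \lor S) \lor \lnot (\lnot S \lor \lnot R))   [De Morgan]
= \lnot Q \land ((\lnot \lnot \lnot R \land \lnot S) \lor \lnot (\lnot S \lor \lnot R))   [De Morgan]
= \lnot Q \land ((\lnot R \land \lnot S) \lor \lnot (\lnot S \lor \lnot R))   [double negation]
= \lnot Q \land ((\lnot R \land \lnot S) \lor (\lnot \lnot S \land \lnot \lnot R))   [De Morgan]
= \lnot Q \land ((\lnot R \land \lnot S) \lor (S \land \lnot \lnot R))   [double negation]
= \lnot Q \land ((\lnot R \land \lnot S) \lor (S \land R))   [double negation]
= (\lnot Q \land \lnot R \land \lnot S) \lor (\lnot Q \land S \land R)   [distribute \land over \lor]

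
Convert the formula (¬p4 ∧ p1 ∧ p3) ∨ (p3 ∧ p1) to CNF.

(¬p4 ∧ p1 ∧ p3) ∨ (p3 ∧ p1)
≡ (¬p4 ∨ p3) ∧ (¬p4 ∨ p1) ∧ (p1 ∨ p3) ∧ (p1 ∨ p1) ∧ (p3 ∨ p3) ∧ (p3 ∨ p1)   [distribute ∨ over ∧]
≡ p1 ∧ p3   [simplify]

p1 ∧ p3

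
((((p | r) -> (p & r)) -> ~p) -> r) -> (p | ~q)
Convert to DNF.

(~p & ~r) | p | ~q

((((p | r) -> (p & r)) -> ~p) -> r) -> (p | ~q)
= ~((((p | r) -> (p & r)) -> ~p) -> r) | p | ~q   (eliminate ->)
= ~(~(((p | r) -> (p & r)) -> ~p) | r) | p | ~q   (eliminate ->)
= ~(~(~((p | r) -> (p & r)) | ~p) | r) | p | ~q   (eliminate ->)
= ~(~(~(~(p | r) | (p & r)) | ~p) | r) | p | ~q   (eliminate ->)
= (~~(~(~(p | r) | (p & r)) | ~p) & ~r) | p | ~q   (De Morgan)
= ((~(~(p | r) | (p & r)) | ~p) & ~r) | p | ~q   (double negation)
= (((~~(p | r) & ~(p & r)) | ~p) & ~r) | p | ~q   (De Morgan)
= ((((p | r) & ~(p & r)) | ~p) & ~r) | p | ~q   (double negation)
= ((((p | r) & (~p | ~r)) | ~p) & ~r) | p | ~q   (De Morgan)
= (p & ~p & ~r) | (p & ~r & ~r) | (r & ~p & ~r) | (r & ~r & ~r) | (~p & ~r) | p | ~q   (distribute & over |)
= (~p & ~r) | p | ~q   (simplify)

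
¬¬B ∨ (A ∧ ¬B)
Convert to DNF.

¬¬B ∨ (A ∧ ¬B)
⇔ B ∨ (A ∧ ¬B)

B ∨ (A ∧ ¬B)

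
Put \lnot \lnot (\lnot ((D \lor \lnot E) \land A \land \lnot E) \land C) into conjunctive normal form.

\lnot \lnot (\lnot ((D \lor \lnot E) \land A \land \lnot E) \land C)
≡ \lnot ((D \lor \lnot E) \land A \land \lnot E) \land C   (double negation)
≡ (\lnot (D \lor \lnot E) \lor \lnot A \lor \lnot \lnot E) \land C   (De Morgan)
≡ ((\lnot D \land \lnot \lnot E) \lor \lnot A \lor \lnot \lnot E) \land C   (De Morgan)
≡ ((\lnot D \land E) \lor \lnot A \lor \lnot \lnot E) \land C   (double negation)
≡ ((\lnot D \land E) \lor \lnot A \lor E) \land C   (double negation)
≡ (\lnot D \lor \lnot A \lor E) \land (E \lor \lnot A \lor E) \land C   (distribute \lor over \land)
≡ (E \lor \lnot A) \land C   (simplify)

(E \lor \lnot A) \land C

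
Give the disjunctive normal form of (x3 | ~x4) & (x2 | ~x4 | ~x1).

(x3 & x2) | (x3 & ~x1) | ~x4

(x3 | ~x4) & (x2 | ~x4 | ~x1)
⇔ (x3 & x2) | (x3 & ~x4) | (x3 & ~x1) | (~x4 & x2) | (~x4 & ~x4) | (~x4 & ~x1)   (distribute & over |)
⇔ (x3 & x2) | (x3 & ~x1) | ~x4   (simplify)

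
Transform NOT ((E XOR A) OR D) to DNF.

NOT ((E XOR A) OR D)
= NOT ((E AND NOT A) OR (NOT E AND A) OR D)   [expand XOR]
= NOT (E AND NOT A) AND NOT (NOT E AND A) AND NOT D   [De Morgan]
= (NOT E OR NOT NOT A) AND NOT (NOT E AND A) AND NOT D   [De Morgan]
= (NOT E OR A) AND NOT (NOT E AND A) AND NOT D   [double negation]
= (NOT E OR A) AND (NOT NOT E OR NOT A) AND NOT D   [De Morgan]
= (NOT E OR A) AND (E OR NOT A) AND NOT D   [double negation]
= (NOT E AND E AND NOT D) OR (NOT E AND NOT A AND NOT D) OR (A AND E AND NOT D) OR (A AND NOT A AND NOT D)   [distribute AND over OR]
= (NOT E AND NOT A AND NOT D) OR (A AND E AND NOT D)   [simplify]

(NOT E AND NOT A AND NOT D) OR (A AND E AND NOT D)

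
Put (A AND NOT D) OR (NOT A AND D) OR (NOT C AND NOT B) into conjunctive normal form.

(A OR D OR NOT C) AND (A OR D OR NOT B) AND (NOT D OR NOT A OR NOT C) AND (NOT D OR NOT A OR NOT B)

(A AND NOT D) OR (NOT A AND D) OR (NOT C AND NOT B)
= (A OR NOT A OR NOT C) AND (A OR NOT A OR NOT B) AND (A OR D OR NOT C) AND (A OR D OR NOT B) AND (NOT D OR NOT A OR NOT C) AND (NOT D OR NOT A OR NOT B) AND (NOT D OR D OR NOT C) AND (NOT D OR D OR NOT B)   — distribute OR over AND
= (A OR D OR NOT C) AND (A OR D OR NOT B) AND (NOT D OR NOT A OR NOT C) AND (NOT D OR NOT A OR NOT B)   — simplify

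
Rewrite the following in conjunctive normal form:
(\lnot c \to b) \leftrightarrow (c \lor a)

(\lnot c \to b) \leftrightarrow (c \lor a)
⇔ ((\lnot c \to b) \to (c \lor a)) \land ((c \lor a) \to (\lnot c \to b))   [eliminate \leftrightarrow]
⇔ (\lnot (\lnot c \to b) \lor c \lor a) \land ((c \lor a) \to (\lnot c \to b))   [eliminate \to]
⇔ (\lnot (\lnot \lnot c \lor b) \lor c \lor a) \land ((c \lor a) \to (\lnot c \to b))   [eliminate \to]
⇔ (\lnot (\lnot \lnot c \lor b) \lor c \lor a) \land (\lnot (c \lor a) \lor (\lnot c \to b))   [eliminate \to]
⇔ (\lnot (\lnot \lnot c \lor b) \lor c \lor a) \land (\lnot (c \lor a) \lor \lnot \lnot c \lor b)   [eliminate \to]
⇔ ((\lnot \lnot \lnot c \land \lnot b) \lor c \lor a) \land (\lnot (c \lor a) \lor \lnot \lnot c \lor b)   [De Morgan]
⇔ ((\lnot c \land \lnot b) \lor c \lor a) \land (\lnot (c \lor a) \lor \lnot \lnot c \lor b)   [double negation]
⇔ ((\lnot c \land \lnot b) \lor c \lor a) \land ((\lnot c \land \lnot a) \lor \lnot \lnot c \lor b)   [De Morgan]
⇔ ((\lnot c \land \lnot b) \lor c \lor a) \land ((\lnot c \land \lnot a) \lor c \lor b)   [double negation]
⇔ (\lnot c \lor c \lor a) \land (\lnot b \lor c \lor a) \land (\lnot c \lor c \lor b) \land (\lnot a \lor c \lor b)   [distribute \lor over \land]
⇔ (\lnot b \lor c \lor a) \land (\lnot a \lor c \lor b)   [simplify]

(\lnot b \lor c \lor a) \land (\lnot a \lor c \lor b)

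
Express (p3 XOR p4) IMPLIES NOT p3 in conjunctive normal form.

NOT p3 OR p4

(p3 XOR p4) IMPLIES NOT p3
= NOT (p3 XOR p4) OR NOT p3   [eliminate IMPLIES]
= NOT ((p3 OR p4) AND NOT (p3 AND p4)) OR NOT p3   [expand XOR]
= NOT (p3 OR p4) OR NOT NOT (p3 AND p4) OR NOT p3   [De Morgan]
= (NOT p3 AND NOT p4) OR NOT NOT (p3 AND p4) OR NOT p3   [De Morgan]
= (NOT p3 AND NOT p4) OR (p3 AND p4) OR NOT p3   [double negation]
= (NOT p3 OR p3 OR NOT p3) AND (NOT p3 OR p4 OR NOT p3) AND (NOT p4 OR p3 OR NOT p3) AND (NOT p4 OR p4 OR NOT p3)   [distribute OR over AND]
= NOT p3 OR p4   [simplify]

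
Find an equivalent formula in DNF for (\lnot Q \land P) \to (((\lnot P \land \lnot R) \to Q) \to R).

(\lnot Q \land P) \to (((\lnot P \land \lnot R) \to Q) \to R)
≡ \lnot (\lnot Q \land P) \lor (((\lnot P \land \lnot R) \to Q) \to R)   [eliminate \to]
≡ \lnot (\lnot Q \land P) \lor \lnot ((\lnot P \land \lnot R) \to Q) \lor R   [eliminate \to]
≡ \lnot (\lnot Q \land P) \lor \lnot (\lnot (\lnot P \land \lnot R) \lor Q) \lor R   [eliminate \to]
≡ \lnot \lnot Q \lor \lnot P \lor \lnot (\lnot (\lnot P \land \lnot R) \lor Q) \lor R   [De Morgan]
≡ Q \lor \lnot P \lor \lnot (\lnot (\lnot P \land \lnot R) \lor Q) \lor R   [double negation]
≡ Q \lor \lnot P \lor (\lnot \lnot (\lnot P \land \lnot R) \land \lnot Q) \lor R   [De Morgan]
≡ Q \lor \lnot P \lor (\lnot P \land \lnot R \land \lnot Q) \lor R   [double negation]
≡ Q \lor \lnot P \lor R   [simplify]

Q \lor \lnot P \lor R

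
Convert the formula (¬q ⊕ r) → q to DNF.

(¬q ⊕ r) → q
≡ ¬(¬q ⊕ r) ∨ q   — eliminate →
≡ ¬((¬q ∧ ¬r) ∨ (¬¬q ∧ r)) ∨ q   — expand ⊕
≡ (¬(¬q ∧ ¬r) ∧ ¬(¬¬q ∧ r)) ∨ q   — De Morgan
≡ ((¬¬q ∨ ¬¬r) ∧ ¬(¬¬q ∧ r)) ∨ q   — De Morgan
≡ ((q ∨ ¬¬r) ∧ ¬(¬¬q ∧ r)) ∨ q   — double negation
≡ ((q ∨ r) ∧ ¬(¬¬q ∧ r)) ∨ q   — double negation
≡ ((q ∨ r) ∧ (¬¬¬q ∨ ¬r)) ∨ q   — De Morgan
≡ ((q ∨ r) ∧ (¬q ∨ ¬r)) ∨ q   — double negation
≡ (q ∧ ¬q) ∨ (q ∧ ¬r) ∨ (r ∧ ¬q) ∨ (r ∧ ¬r) ∨ q   — distribute ∧ over ∨
≡ (r ∧ ¬q) ∨ q   — simplify

(r ∧ ¬q) ∨ q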